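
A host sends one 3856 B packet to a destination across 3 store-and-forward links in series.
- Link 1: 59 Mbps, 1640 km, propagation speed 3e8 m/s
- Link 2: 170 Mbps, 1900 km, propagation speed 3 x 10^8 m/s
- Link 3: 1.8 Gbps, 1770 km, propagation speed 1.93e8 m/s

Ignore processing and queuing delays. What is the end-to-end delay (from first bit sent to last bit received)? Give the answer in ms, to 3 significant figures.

L = 3856 × 8 = 30848 bits.
Transmission delays (L/R per hop): 0.522847, 0.181459, 0.0171378 ms; sum = 0.721444 ms.
Propagation delays (d/s per hop): 5.46667, 6.33333, 9.17098 ms; sum = 20.971 ms.
End-to-end = 21.7 ms.

21.7 ms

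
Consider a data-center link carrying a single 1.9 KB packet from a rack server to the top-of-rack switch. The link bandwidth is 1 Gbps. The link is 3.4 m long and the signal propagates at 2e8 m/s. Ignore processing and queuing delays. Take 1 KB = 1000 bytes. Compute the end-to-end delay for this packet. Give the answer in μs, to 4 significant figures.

15.22 μs

L = 15200 bits.
Transmission delay = L/R = 15200 / 1000000000 = 15.2 μs.
Propagation delay = d/s = 3.4 m / 200000000 m/s = 0.017 μs.
Total = 15.22 μs.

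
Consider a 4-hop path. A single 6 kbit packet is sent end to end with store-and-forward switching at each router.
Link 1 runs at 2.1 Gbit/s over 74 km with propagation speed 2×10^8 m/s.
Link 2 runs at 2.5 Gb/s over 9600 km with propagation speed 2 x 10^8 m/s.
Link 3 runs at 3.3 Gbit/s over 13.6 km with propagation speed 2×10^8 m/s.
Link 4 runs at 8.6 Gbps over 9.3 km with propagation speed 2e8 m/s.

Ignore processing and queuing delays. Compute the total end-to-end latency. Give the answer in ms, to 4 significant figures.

48.49 ms

L = 6000 bits.
Transmission delays (L/R per hop): 0.00285714, 0.0024, 0.00181818, 0.000697674 ms; sum = 0.007773 ms.
Propagation delays (d/s per hop): 0.37, 48, 0.068, 0.0465 ms; sum = 48.4845 ms.
End-to-end = 48.49 ms.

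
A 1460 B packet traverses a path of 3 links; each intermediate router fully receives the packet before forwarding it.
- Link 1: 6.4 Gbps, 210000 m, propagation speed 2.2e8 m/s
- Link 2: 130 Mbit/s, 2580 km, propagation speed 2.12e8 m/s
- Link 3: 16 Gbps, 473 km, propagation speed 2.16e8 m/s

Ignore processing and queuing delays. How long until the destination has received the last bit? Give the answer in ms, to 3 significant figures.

L = 1460 × 8 = 11680 bits.
Transmission delays (L/R per hop): 0.001825, 0.0898462, 0.00073 ms; sum = 0.0924012 ms.
Propagation delays (d/s per hop): 0.954545, 12.1698, 2.18981 ms; sum = 15.3142 ms.
End-to-end = 15.4 ms.

15.4 ms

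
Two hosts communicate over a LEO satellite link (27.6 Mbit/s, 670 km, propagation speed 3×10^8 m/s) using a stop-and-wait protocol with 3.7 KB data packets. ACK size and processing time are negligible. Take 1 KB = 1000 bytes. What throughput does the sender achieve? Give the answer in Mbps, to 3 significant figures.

5.34 Mbps

t_tx = L/R = 29600/27600000 = 0.00107246 s.
t_prop = 670000/300000000 = 0.00223333 s; RTT = 0.00446667 s.
Cycle = t_tx + RTT = 0.00553913 s.
Throughput = L / cycle = 29600 / 0.00553913 = 5.34 Mbps.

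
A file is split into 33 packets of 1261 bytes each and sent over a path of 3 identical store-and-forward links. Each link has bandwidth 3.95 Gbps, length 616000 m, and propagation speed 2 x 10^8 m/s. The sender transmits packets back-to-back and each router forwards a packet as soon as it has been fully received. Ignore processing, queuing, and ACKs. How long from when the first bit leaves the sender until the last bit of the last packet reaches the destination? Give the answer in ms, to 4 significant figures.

9.329 ms

Per-hop transmission t_tx = L/R = 10088/3950000000 = 0.00255392 ms.
Per-hop propagation t_prop = 616000/200000000 = 3.08 ms.
Pipeline fill: first packet needs 3·t_tx to clear all hops; remaining 32 packets each add one t_tx.
Total = (3+33-1)·t_tx + 3·t_prop = 35·0.00255392 + 3·3.08 = 9.329 ms.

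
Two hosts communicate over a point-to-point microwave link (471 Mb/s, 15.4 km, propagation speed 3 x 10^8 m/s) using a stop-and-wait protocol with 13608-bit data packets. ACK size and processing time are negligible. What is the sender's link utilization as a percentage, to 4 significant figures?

t_tx = L/R = 13608/471000000 = 2.88917e-05 s.
t_prop = 15400/300000000 = 5.13333e-05 s; RTT = 0.000102667 s.
Cycle = t_tx + RTT = 0.000131558 s.
Utilization = t_tx / cycle = 2.88917e-05/0.000131558 = 21.96 %.

21.96 %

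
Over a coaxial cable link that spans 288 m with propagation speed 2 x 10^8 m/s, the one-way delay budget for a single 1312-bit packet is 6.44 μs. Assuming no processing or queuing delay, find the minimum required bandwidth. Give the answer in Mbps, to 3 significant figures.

Propagation delay = 288 / 200000000 = 1.44 μs.
Transmission budget = 6.44 − 1.44 = 5 μs.
R ≥ L / t_tx = 1312 bits / 5e-06 s = 262 Mbps.

262 Mbps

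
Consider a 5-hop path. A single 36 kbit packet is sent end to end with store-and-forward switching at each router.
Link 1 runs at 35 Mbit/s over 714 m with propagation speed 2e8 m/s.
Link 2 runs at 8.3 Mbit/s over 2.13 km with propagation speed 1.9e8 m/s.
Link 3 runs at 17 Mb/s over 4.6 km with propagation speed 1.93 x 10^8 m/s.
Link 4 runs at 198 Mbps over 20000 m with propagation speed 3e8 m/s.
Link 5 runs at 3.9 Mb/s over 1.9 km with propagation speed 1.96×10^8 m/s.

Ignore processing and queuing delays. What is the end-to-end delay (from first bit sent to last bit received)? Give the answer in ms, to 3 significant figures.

17.0 ms

L = 36000 bits.
Transmission delays (L/R per hop): 1.02857, 4.33735, 2.11765, 0.181818, 9.23077 ms; sum = 16.8962 ms.
Propagation delays (d/s per hop): 0.00357, 0.0112105, 0.0238342, 0.0666667, 0.00969388 ms; sum = 0.114975 ms.
End-to-end = 17.0 ms.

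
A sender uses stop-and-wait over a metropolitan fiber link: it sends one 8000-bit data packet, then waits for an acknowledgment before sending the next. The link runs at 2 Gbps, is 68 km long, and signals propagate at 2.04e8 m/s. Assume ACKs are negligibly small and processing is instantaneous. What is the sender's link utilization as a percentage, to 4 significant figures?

t_tx = L/R = 8000/2000000000 = 4e-06 s.
t_prop = 68000/204000000 = 0.000333333 s; RTT = 0.000666667 s.
Cycle = t_tx + RTT = 0.000670667 s.
Utilization = t_tx / cycle = 4e-06/0.000670667 = 0.5964 %.

0.5964 %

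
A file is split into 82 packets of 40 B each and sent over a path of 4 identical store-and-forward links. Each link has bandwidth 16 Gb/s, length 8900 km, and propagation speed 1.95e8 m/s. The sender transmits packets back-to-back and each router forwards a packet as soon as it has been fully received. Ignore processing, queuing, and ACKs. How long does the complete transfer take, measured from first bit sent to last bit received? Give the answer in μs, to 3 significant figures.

Per-hop transmission t_tx = L/R = 320/16000000000 = 0.02 μs.
Per-hop propagation t_prop = 8900000/195000000 = 45641 μs.
Pipeline fill: first packet needs 4·t_tx to clear all hops; remaining 81 packets each add one t_tx.
Total = (4+82-1)·t_tx + 4·t_prop = 85·0.02 + 4·45641 = 183000 μs.

183000 μs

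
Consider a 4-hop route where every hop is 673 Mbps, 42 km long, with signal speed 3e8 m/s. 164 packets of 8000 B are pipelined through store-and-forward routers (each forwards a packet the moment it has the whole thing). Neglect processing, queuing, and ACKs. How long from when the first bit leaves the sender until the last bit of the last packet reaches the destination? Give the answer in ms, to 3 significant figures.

Per-hop transmission t_tx = L/R = 64000/673000000 = 0.0950966 ms.
Per-hop propagation t_prop = 42000/300000000 = 0.14 ms.
Pipeline fill: first packet needs 4·t_tx to clear all hops; remaining 163 packets each add one t_tx.
Total = (4+164-1)·t_tx + 4·t_prop = 167·0.0950966 + 4·0.14 = 16.4 ms.

16.4 ms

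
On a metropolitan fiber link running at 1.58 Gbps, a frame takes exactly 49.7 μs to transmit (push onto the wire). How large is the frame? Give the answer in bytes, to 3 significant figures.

L = R × t_tx = 1580000000 b/s × 4.97e-05 s = 78526 bits.
In bytes: 78526 / 8 = 9820 bytes.

9820 bytes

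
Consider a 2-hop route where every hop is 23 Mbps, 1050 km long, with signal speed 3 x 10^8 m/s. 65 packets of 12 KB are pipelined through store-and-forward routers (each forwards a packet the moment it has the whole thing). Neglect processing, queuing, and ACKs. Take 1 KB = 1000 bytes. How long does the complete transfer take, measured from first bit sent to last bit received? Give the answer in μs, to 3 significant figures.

Per-hop transmission t_tx = L/R = 96000/23000000 = 4173.91 μs.
Per-hop propagation t_prop = 1050000/300000000 = 3500 μs.
Pipeline fill: first packet needs 2·t_tx to clear all hops; remaining 64 packets each add one t_tx.
Total = (2+65-1)·t_tx + 2·t_prop = 66·4173.91 + 2·3500 = 282000 μs.

282000 μs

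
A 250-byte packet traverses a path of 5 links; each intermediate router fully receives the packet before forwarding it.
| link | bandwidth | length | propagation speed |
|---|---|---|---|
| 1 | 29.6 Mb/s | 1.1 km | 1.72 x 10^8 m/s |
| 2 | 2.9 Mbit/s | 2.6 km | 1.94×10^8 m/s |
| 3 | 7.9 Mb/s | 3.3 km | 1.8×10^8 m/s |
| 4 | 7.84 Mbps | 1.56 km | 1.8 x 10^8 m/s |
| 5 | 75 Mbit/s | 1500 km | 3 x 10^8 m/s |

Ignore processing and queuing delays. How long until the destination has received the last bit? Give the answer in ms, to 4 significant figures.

6.339 ms

L = 250 × 8 = 2000 bits.
Transmission delays (L/R per hop): 0.0675676, 0.689655, 0.253165, 0.255102, 0.0266667 ms; sum = 1.29216 ms.
Propagation delays (d/s per hop): 0.00639535, 0.0134021, 0.0183333, 0.00866667, 5 ms; sum = 5.0468 ms.
End-to-end = 6.339 ms.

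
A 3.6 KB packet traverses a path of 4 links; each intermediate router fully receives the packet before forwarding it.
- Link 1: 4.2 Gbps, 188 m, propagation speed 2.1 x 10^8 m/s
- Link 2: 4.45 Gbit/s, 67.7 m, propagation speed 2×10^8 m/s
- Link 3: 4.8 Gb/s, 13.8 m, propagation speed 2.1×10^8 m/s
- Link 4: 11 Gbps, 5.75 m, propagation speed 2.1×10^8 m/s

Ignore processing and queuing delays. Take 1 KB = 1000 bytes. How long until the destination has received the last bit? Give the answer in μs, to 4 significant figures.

L = 28800 bits.
Transmission delays (L/R per hop): 6.85714, 6.47191, 6, 2.61818 μs; sum = 21.9472 μs.
Propagation delays (d/s per hop): 0.895238, 0.3385, 0.0657143, 0.027381 μs; sum = 1.32683 μs.
End-to-end = 23.27 μs.

23.27 μs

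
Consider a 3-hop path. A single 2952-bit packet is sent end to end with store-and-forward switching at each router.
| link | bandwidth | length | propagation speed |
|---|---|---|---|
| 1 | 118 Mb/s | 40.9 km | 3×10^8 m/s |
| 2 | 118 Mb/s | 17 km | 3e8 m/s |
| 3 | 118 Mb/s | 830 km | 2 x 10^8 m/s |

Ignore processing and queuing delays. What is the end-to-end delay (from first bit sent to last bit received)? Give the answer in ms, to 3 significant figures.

4.42 ms

Transmission delay per hop = L/R = 2952/118000000 = 0.0250169 ms; 3 hops → 0.0750508 ms.
Propagation delays (d/s per hop): 0.136333, 0.0566667, 4.15 ms; sum = 4.343 ms.
End-to-end = 4.42 ms.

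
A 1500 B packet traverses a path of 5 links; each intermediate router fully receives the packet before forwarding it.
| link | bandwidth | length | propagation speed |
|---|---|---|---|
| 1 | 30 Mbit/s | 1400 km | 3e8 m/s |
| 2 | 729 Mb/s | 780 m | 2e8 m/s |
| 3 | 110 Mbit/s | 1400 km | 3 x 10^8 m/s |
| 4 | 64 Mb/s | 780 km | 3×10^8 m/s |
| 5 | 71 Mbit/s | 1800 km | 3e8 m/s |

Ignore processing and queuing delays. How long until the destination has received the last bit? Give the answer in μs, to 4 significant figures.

L = 1500 × 8 = 12000 bits.
Transmission delays (L/R per hop): 400, 16.4609, 109.091, 187.5, 169.014 μs; sum = 882.066 μs.
Propagation delays (d/s per hop): 4666.67, 3.9, 4666.67, 2600, 6000 μs; sum = 17937.2 μs.
End-to-end = 18820 μs.

18820 μs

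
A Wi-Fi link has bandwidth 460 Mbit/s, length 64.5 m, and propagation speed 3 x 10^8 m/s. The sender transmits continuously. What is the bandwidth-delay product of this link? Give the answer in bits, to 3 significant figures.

Propagation delay = 64.5 / 300000000 = 2.15e-07 s.
BDP = R × t_prop = 460000000 × 2.15e-07 = 98.9 bits.

98.9 bits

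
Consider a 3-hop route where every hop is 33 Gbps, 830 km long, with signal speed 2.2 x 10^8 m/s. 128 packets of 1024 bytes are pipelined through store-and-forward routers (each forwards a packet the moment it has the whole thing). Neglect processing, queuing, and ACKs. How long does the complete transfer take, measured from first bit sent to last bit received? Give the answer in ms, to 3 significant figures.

11.4 ms

Per-hop transmission t_tx = L/R = 8192/33000000000 = 0.000248242 ms.
Per-hop propagation t_prop = 830000/2.2e+08 = 3.77273 ms.
Pipeline fill: first packet needs 3·t_tx to clear all hops; remaining 127 packets each add one t_tx.
Total = (3+128-1)·t_tx + 3·t_prop = 130·0.000248242 + 3·3.77273 = 11.4 ms.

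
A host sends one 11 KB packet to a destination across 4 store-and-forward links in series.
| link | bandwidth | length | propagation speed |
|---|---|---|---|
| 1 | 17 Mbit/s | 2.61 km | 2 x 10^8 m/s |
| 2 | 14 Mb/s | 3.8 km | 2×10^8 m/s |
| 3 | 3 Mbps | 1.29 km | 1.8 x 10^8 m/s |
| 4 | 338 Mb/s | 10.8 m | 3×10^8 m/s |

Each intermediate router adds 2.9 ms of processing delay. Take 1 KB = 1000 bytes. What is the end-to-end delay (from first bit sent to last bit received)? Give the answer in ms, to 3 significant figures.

L = 88000 bits.
Transmission delays (L/R per hop): 5.17647, 6.28571, 29.3333, 0.260355 ms; sum = 41.0559 ms.
Propagation delays (d/s per hop): 0.01305, 0.019, 0.00716667, 3.6e-05 ms; sum = 0.0392527 ms.
Processing at 3 router(s): 3 × 2.9 ms = 8.7 ms.
End-to-end = 49.8 ms.

49.8 ms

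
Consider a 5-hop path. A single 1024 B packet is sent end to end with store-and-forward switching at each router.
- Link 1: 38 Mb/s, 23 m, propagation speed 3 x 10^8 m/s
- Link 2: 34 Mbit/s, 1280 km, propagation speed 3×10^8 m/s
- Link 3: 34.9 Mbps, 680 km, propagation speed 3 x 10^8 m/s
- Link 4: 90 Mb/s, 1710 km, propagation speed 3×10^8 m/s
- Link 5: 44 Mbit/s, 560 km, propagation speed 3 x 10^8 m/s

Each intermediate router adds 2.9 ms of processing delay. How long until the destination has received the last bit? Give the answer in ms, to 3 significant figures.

26.7 ms

L = 1024 × 8 = 8192 bits.
Transmission delays (L/R per hop): 0.215579, 0.240941, 0.234728, 0.0910222, 0.186182 ms; sum = 0.968452 ms.
Propagation delays (d/s per hop): 7.66667e-05, 4.26667, 2.26667, 5.7, 1.86667 ms; sum = 14.1001 ms.
Processing at 4 router(s): 4 × 2.9 ms = 11.6 ms.
End-to-end = 26.7 ms.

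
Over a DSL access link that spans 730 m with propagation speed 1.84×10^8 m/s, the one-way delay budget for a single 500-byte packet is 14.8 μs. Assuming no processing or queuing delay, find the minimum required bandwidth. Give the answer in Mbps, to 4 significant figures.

369.3 Mbps

L = 4000 bits.
Propagation delay = 730 / 184000000 = 3.96739 μs.
Transmission budget = 14.8 − 3.96739 = 10.8326 μs.
R ≥ L / t_tx = 4000 bits / 1.08326e-05 s = 369.3 Mbps.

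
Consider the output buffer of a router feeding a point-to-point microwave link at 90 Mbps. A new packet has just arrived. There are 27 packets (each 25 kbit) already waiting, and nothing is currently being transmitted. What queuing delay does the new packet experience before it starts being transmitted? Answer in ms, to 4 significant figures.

7.500 ms

Each queued packet: L/R = 25000/90000000 = 0.277778 ms.
27 queued → 7.5 ms.
Queuing delay = 7.500 ms.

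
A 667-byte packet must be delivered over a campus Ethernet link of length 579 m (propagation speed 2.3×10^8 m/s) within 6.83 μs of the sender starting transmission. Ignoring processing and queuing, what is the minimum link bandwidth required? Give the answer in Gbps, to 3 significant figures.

L = 5336 bits.
Propagation delay = 579 / 2.3e+08 = 2.51739 μs.
Transmission budget = 6.83 − 2.51739 = 4.31261 μs.
R ≥ L / t_tx = 5336 bits / 4.31261e-06 s = 1.24 Gbps.

1.24 Gbps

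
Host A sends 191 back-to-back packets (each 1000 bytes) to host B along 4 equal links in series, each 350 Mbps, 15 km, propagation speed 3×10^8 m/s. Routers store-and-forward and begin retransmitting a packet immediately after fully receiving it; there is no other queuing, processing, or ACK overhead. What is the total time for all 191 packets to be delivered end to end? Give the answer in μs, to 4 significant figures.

Per-hop transmission t_tx = L/R = 8000/350000000 = 22.8571 μs.
Per-hop propagation t_prop = 15000/300000000 = 50 μs.
Pipeline fill: first packet needs 4·t_tx to clear all hops; remaining 190 packets each add one t_tx.
Total = (4+191-1)·t_tx + 4·t_prop = 194·22.8571 + 4·50 = 4634 μs.

4634 μs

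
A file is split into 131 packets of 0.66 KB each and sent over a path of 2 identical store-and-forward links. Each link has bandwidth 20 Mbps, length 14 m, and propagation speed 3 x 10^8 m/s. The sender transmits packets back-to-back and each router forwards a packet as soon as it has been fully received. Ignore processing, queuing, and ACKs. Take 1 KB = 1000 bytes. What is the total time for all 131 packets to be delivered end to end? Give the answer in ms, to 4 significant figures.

Per-hop transmission t_tx = L/R = 5280/20000000 = 0.264 ms.
Per-hop propagation t_prop = 14/300000000 = 4.66667e-05 ms.
Pipeline fill: first packet needs 2·t_tx to clear all hops; remaining 130 packets each add one t_tx.
Total = (2+131-1)·t_tx + 2·t_prop = 132·0.264 + 2·4.66667e-05 = 34.85 ms.

34.85 ms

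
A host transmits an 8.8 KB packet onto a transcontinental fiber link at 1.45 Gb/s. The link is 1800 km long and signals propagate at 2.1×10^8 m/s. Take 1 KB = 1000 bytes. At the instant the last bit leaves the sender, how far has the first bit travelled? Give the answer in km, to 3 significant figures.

10.2 km

t_tx = L/R = 70400/1450000000 = 4.85517e-05 s.
Distance = s × t_tx = 210000000 × 4.85517e-05 = 10.2 km.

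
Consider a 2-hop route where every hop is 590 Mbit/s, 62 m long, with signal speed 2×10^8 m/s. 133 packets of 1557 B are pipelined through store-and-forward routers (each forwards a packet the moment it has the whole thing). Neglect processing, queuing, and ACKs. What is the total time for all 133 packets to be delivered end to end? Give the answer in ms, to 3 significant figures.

Per-hop transmission t_tx = L/R = 12456/590000000 = 0.0211119 ms.
Per-hop propagation t_prop = 62/200000000 = 0.00031 ms.
Pipeline fill: first packet needs 2·t_tx to clear all hops; remaining 132 packets each add one t_tx.
Total = (2+133-1)·t_tx + 2·t_prop = 134·0.0211119 + 2·0.00031 = 2.83 ms.

2.83 ms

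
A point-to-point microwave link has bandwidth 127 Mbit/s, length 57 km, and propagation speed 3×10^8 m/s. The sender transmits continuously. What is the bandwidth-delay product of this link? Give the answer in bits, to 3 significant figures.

24100 bits

Propagation delay = 57000 / 300000000 = 0.00019 s.
BDP = R × t_prop = 127000000 × 0.00019 = 24130 bits.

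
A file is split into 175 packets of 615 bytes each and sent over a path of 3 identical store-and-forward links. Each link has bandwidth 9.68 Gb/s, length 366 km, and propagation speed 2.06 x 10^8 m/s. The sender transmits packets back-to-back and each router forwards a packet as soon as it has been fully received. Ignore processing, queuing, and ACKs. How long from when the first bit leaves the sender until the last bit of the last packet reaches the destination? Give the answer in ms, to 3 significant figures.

5.42 ms

Per-hop transmission t_tx = L/R = 4920/9680000000 = 0.000508264 ms.
Per-hop propagation t_prop = 366000/206000000 = 1.7767 ms.
Pipeline fill: first packet needs 3·t_tx to clear all hops; remaining 174 packets each add one t_tx.
Total = (3+175-1)·t_tx + 3·t_prop = 177·0.000508264 + 3·1.7767 = 5.42 ms.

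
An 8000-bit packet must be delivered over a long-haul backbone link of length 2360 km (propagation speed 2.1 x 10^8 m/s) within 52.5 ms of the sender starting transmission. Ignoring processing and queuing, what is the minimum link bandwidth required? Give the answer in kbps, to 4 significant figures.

Propagation delay = 2360000 / 210000000 = 11.2381 ms.
Transmission budget = 52.5 − 11.2381 = 41.2619 ms.
R ≥ L / t_tx = 8000 bits / 0.0412619 s = 193.9 kbps.

193.9 kbps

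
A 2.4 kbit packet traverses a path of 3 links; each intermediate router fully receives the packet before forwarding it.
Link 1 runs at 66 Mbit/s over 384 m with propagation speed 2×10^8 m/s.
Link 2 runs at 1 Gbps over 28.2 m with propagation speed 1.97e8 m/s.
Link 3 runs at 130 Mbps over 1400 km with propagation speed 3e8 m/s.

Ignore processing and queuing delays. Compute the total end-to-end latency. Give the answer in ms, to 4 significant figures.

L = 2400 bits.
Transmission delays (L/R per hop): 0.0363636, 0.0024, 0.0184615 ms; sum = 0.0572252 ms.
Propagation delays (d/s per hop): 0.00192, 0.000143147, 4.66667 ms; sum = 4.66873 ms.
End-to-end = 4.726 ms.

4.726 ms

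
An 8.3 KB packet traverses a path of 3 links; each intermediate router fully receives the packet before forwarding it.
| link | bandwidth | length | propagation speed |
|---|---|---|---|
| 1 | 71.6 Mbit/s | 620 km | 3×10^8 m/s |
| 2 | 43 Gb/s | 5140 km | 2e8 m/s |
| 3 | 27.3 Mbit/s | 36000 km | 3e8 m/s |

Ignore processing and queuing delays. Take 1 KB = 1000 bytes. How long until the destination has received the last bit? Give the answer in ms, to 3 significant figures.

L = 66400 bits.
Transmission delays (L/R per hop): 0.927374, 0.00154419, 2.43223 ms; sum = 3.36115 ms.
Propagation delays (d/s per hop): 2.06667, 25.7, 120 ms; sum = 147.767 ms.
End-to-end = 151 ms.

151 ms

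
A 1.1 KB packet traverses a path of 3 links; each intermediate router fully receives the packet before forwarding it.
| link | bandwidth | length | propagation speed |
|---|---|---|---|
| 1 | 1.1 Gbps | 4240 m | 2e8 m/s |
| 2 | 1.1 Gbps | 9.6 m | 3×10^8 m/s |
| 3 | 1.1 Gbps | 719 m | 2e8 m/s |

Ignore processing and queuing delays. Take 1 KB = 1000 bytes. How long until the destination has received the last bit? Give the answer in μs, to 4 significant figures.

L = 8800 bits.
Transmission delay per hop = L/R = 8800/1100000000 = 8 μs; 3 hops → 24 μs.
Propagation delays (d/s per hop): 21.2, 0.032, 3.595 μs; sum = 24.827 μs.
End-to-end = 48.83 μs.

48.83 μs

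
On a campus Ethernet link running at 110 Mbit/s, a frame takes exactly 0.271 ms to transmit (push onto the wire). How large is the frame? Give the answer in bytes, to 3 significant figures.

L = R × t_tx = 110000000 b/s × 0.000271 s = 29810 bits.
In bytes: 29810 / 8 = 3730 bytes.

3730 bytes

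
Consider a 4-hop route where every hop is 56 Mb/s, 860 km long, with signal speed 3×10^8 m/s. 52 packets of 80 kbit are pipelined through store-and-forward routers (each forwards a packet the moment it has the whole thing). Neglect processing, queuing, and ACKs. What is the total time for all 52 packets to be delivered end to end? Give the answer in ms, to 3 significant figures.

Per-hop transmission t_tx = L/R = 80000/56000000 = 1.42857 ms.
Per-hop propagation t_prop = 860000/300000000 = 2.86667 ms.
Pipeline fill: first packet needs 4·t_tx to clear all hops; remaining 51 packets each add one t_tx.
Total = (4+52-1)·t_tx + 4·t_prop = 55·1.42857 + 4·2.86667 = 90.0 ms.

90.0 ms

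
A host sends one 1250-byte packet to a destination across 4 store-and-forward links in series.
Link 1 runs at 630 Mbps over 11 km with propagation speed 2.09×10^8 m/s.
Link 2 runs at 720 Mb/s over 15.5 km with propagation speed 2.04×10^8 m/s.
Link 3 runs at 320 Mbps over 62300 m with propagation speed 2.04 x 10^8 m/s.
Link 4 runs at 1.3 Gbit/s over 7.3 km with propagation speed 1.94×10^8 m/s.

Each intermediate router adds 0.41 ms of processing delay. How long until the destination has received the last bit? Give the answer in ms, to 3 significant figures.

L = 1250 × 8 = 10000 bits.
Transmission delays (L/R per hop): 0.015873, 0.0138889, 0.03125, 0.00769231 ms; sum = 0.0687042 ms.
Propagation delays (d/s per hop): 0.0526316, 0.0759804, 0.305392, 0.0376289 ms; sum = 0.471633 ms.
Processing at 3 router(s): 3 × 0.41 ms = 1.23 ms.
End-to-end = 1.77 ms.

1.77 ms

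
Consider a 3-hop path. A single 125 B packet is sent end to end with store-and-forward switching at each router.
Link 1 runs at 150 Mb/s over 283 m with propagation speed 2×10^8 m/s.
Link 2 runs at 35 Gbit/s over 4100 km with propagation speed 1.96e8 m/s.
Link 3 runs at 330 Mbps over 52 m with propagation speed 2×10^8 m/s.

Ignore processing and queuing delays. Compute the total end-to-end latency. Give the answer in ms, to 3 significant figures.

L = 125 × 8 = 1000 bits.
Transmission delays (L/R per hop): 0.00666667, 2.85714e-05, 0.0030303 ms; sum = 0.00972554 ms.
Propagation delays (d/s per hop): 0.001415, 20.9184, 0.00026 ms; sum = 20.92 ms.
End-to-end = 20.9 ms.

20.9 ms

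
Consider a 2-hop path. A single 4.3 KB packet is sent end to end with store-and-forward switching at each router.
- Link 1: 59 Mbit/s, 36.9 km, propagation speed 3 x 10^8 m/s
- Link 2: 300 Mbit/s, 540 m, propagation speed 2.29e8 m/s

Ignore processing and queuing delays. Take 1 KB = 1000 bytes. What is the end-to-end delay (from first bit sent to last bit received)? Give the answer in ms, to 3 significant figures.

0.823 ms

L = 34400 bits.
Transmission delays (L/R per hop): 0.583051, 0.114667 ms; sum = 0.697718 ms.
Propagation delays (d/s per hop): 0.123, 0.00235808 ms; sum = 0.125358 ms.
End-to-end = 0.823 ms.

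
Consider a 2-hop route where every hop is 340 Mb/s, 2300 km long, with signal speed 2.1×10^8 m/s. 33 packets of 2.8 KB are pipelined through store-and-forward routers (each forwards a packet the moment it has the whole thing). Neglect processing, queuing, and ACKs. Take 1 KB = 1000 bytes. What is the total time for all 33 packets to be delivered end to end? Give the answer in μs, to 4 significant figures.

24140 μs

Per-hop transmission t_tx = L/R = 22400/340000000 = 65.8824 μs.
Per-hop propagation t_prop = 2300000/210000000 = 10952.4 μs.
Pipeline fill: first packet needs 2·t_tx to clear all hops; remaining 32 packets each add one t_tx.
Total = (2+33-1)·t_tx + 2·t_prop = 34·65.8824 + 2·10952.4 = 24140 μs.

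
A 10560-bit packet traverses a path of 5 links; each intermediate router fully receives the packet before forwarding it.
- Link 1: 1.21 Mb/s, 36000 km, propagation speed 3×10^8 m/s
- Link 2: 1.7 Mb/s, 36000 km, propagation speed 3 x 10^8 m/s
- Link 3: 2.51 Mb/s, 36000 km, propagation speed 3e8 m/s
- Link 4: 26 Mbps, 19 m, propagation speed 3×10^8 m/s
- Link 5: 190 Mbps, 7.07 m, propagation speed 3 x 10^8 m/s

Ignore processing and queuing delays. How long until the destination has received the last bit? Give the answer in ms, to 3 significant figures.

Transmission delays (L/R per hop): 8.72727, 6.21176, 4.20717, 0.406154, 0.0555789 ms; sum = 19.6079 ms.
Propagation delays (d/s per hop): 120, 120, 120, 6.33333e-05, 2.35667e-05 ms; sum = 360 ms.
End-to-end = 380 ms.

380 ms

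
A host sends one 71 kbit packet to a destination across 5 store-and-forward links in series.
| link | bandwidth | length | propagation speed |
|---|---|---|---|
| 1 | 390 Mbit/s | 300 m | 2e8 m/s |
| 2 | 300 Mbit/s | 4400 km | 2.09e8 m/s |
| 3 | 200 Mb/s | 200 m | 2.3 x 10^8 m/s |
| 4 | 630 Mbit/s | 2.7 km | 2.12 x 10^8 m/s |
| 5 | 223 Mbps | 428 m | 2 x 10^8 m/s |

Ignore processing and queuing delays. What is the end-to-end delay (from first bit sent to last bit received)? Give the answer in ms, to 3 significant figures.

22.3 ms

L = 71000 bits.
Transmission delays (L/R per hop): 0.182051, 0.236667, 0.355, 0.112698, 0.318386 ms; sum = 1.2048 ms.
Propagation delays (d/s per hop): 0.0015, 21.0526, 0.000869565, 0.0127358, 0.00214 ms; sum = 21.0699 ms.
End-to-end = 22.3 ms.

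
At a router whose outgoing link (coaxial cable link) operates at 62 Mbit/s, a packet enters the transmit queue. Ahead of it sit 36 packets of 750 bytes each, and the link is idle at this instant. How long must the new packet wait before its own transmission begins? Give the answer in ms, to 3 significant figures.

3.48 ms

Each queued packet: L/R = 6000/62000000 = 0.0967742 ms.
36 queued → 3.48387 ms.
Queuing delay = 3.48 ms.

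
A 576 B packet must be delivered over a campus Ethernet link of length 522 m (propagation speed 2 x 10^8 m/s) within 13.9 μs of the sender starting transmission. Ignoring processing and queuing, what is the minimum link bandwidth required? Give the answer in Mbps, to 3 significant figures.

408 Mbps

L = 4608 bits.
Propagation delay = 522 / 200000000 = 2.61 μs.
Transmission budget = 13.9 − 2.61 = 11.29 μs.
R ≥ L / t_tx = 4608 bits / 1.129e-05 s = 408 Mbps.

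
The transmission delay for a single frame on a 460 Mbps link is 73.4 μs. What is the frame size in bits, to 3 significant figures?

33800 bits

L = R × t_tx = 460000000 b/s × 7.34e-05 s = 33764 bits.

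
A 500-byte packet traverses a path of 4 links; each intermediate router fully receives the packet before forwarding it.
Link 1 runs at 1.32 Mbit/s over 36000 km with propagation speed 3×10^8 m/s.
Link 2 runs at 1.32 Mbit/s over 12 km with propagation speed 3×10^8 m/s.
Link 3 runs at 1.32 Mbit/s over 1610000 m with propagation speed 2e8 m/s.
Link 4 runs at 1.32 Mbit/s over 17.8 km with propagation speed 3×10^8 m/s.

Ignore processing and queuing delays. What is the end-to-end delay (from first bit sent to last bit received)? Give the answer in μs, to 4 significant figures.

140300 μs

L = 500 × 8 = 4000 bits.
Transmission delay per hop = L/R = 4000/1320000 = 3030.3 μs; 4 hops → 12121.2 μs.
Propagation delays (d/s per hop): 120000, 40, 8050, 59.3333 μs; sum = 128149 μs.
End-to-end = 140300 μs.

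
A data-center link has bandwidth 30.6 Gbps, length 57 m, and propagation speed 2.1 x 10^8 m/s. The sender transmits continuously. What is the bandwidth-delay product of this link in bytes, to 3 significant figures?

1040 bytes

Propagation delay = 57 / 210000000 = 2.71429e-07 s.
BDP = R × t_prop = 30600000000 × 2.71429e-07 = 8305.71 bits.
In bytes: 8305.71/8 = 1040 bytes.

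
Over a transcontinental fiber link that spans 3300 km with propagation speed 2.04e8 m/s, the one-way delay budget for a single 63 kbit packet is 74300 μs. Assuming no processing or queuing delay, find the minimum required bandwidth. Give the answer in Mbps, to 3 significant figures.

Propagation delay = 3300000 / 204000000 = 16176.5 μs.
Transmission budget = 74300 − 16176.5 = 58123.5 μs.
R ≥ L / t_tx = 63000 bits / 0.0581235 s = 1.08 Mbps.

1.08 Mbps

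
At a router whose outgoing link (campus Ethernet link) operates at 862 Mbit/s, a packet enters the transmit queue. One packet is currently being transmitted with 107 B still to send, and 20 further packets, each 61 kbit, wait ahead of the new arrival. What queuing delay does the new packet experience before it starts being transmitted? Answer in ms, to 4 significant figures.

1.416 ms

Each queued packet: L/R = 61000/862000000 = 0.0707657 ms.
20 queued → 1.41531 ms.
Plus remaining 856 bits of current packet: 0.000993039 ms.
Queuing delay = 1.416 ms.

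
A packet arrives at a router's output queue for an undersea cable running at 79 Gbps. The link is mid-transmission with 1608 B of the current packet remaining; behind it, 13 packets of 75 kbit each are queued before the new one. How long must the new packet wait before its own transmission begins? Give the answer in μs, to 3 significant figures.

Each queued packet: L/R = 75000/79000000000 = 0.949367 μs.
13 queued → 12.3418 μs.
Plus remaining 12864 bits of current packet: 0.162835 μs.
Queuing delay = 12.5 μs.

12.5 μs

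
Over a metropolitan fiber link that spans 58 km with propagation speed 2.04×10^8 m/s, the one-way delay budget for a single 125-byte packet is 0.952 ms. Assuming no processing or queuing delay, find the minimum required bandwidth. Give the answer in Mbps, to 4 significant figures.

1.498 Mbps

L = 1000 bits.
Propagation delay = 58000 / 204000000 = 0.284314 ms.
Transmission budget = 0.952 − 0.284314 = 0.667686 ms.
R ≥ L / t_tx = 1000 bits / 0.000667686 s = 1.498 Mbps.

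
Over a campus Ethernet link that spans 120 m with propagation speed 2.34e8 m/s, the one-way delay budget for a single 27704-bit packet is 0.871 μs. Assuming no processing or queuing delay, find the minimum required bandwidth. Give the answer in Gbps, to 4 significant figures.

Propagation delay = 120 / 234000000 = 0.512821 μs.
Transmission budget = 0.871 − 0.512821 = 0.358179 μs.
R ≥ L / t_tx = 27704 bits / 3.58179e-07 s = 77.35 Gbps.

77.35 Gbps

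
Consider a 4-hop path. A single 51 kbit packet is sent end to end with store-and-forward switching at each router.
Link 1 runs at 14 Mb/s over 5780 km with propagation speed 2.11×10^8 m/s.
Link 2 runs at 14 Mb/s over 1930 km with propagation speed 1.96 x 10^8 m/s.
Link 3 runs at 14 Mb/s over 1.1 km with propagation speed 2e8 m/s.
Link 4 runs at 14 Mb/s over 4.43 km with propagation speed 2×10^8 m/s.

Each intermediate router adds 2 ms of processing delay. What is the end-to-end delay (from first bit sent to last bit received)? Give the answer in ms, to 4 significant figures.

57.84 ms

L = 51000 bits.
Transmission delay per hop = L/R = 51000/14000000 = 3.64286 ms; 4 hops → 14.5714 ms.
Propagation delays (d/s per hop): 27.3934, 9.84694, 0.0055, 0.02215 ms; sum = 37.268 ms.
Processing at 3 router(s): 3 × 2 ms = 6 ms.
End-to-end = 57.84 ms.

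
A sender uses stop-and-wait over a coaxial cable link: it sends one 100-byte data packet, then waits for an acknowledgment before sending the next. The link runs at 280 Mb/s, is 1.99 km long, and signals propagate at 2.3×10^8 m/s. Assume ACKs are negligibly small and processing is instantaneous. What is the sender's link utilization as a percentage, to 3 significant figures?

t_tx = L/R = 800/280000000 = 2.85714e-06 s.
t_prop = 1990/2.3e+08 = 8.65217e-06 s; RTT = 1.73043e-05 s.
Cycle = t_tx + RTT = 2.01615e-05 s.
Utilization = t_tx / cycle = 2.85714e-06/2.01615e-05 = 14.2 %.

14.2 %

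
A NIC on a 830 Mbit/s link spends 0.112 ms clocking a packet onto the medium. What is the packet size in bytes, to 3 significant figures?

11600 bytes

L = R × t_tx = 830000000 b/s × 0.000112 s = 92960 bits.
In bytes: 92960 / 8 = 11600 bytes.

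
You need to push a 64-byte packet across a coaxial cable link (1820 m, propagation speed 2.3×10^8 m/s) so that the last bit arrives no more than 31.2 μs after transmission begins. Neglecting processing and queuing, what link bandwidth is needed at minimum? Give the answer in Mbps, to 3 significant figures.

22.0 Mbps

L = 512 bits.
Propagation delay = 1820 / 2.3e+08 = 7.91304 μs.
Transmission budget = 31.2 − 7.91304 = 23.287 μs.
R ≥ L / t_tx = 512 bits / 2.3287e-05 s = 22.0 Mbps.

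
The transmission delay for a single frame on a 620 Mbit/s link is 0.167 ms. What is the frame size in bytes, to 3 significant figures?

12900 bytes

L = R × t_tx = 620000000 b/s × 0.000167 s = 103540 bits.
In bytes: 103540 / 8 = 12900 bytes.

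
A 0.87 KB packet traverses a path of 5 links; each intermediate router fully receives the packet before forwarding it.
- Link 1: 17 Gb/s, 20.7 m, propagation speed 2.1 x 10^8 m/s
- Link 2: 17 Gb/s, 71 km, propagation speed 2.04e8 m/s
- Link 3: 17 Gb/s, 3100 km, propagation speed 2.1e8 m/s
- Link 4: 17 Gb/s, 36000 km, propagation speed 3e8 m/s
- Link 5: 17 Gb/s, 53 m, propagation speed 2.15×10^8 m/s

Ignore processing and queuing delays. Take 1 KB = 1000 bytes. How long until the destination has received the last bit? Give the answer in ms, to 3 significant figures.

L = 6960 bits.
Transmission delay per hop = L/R = 6960/17000000000 = 0.000409412 ms; 5 hops → 0.00204706 ms.
Propagation delays (d/s per hop): 9.85714e-05, 0.348039, 14.7619, 120, 0.000246512 ms; sum = 135.11 ms.
End-to-end = 135 ms.

135 ms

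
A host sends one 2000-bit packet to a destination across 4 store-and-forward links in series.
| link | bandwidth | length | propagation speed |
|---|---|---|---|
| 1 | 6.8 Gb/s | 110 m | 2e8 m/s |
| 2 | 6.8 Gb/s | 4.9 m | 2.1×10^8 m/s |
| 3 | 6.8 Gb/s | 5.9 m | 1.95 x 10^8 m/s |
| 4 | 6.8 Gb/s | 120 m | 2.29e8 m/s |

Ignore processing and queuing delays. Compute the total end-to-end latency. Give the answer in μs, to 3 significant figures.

Transmission delay per hop = L/R = 2000/6800000000 = 0.294118 μs; 4 hops → 1.17647 μs.
Propagation delays (d/s per hop): 0.55, 0.0233333, 0.0302564, 0.524017 μs; sum = 1.12761 μs.
End-to-end = 2.30 μs.

2.30 μs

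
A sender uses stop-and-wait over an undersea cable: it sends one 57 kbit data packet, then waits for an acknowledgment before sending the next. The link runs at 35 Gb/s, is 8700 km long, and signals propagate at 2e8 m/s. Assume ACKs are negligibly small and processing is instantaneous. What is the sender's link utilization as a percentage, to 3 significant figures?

t_tx = L/R = 57000/35000000000 = 1.62857e-06 s.
t_prop = 8700000/200000000 = 0.0435 s; RTT = 0.087 s.
Cycle = t_tx + RTT = 0.0870016 s.
Utilization = t_tx / cycle = 1.62857e-06/0.0870016 = 0.00187 %.

0.00187 %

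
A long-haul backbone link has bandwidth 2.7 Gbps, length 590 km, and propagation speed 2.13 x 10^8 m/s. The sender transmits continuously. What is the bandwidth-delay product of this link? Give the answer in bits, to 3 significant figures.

Propagation delay = 590000 / 213000000 = 0.00276995 s.
BDP = R × t_prop = 2700000000 × 0.00276995 = 7478870 bits.

7480000 bits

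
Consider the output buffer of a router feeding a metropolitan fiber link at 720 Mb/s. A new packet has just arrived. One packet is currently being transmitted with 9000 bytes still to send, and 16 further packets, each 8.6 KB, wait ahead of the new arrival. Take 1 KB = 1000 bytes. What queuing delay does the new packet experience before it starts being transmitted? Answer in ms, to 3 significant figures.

Each queued packet: L/R = 68800/720000000 = 0.0955556 ms.
16 queued → 1.52889 ms.
Plus remaining 72000 bits of current packet: 0.1 ms.
Queuing delay = 1.63 ms.

1.63 ms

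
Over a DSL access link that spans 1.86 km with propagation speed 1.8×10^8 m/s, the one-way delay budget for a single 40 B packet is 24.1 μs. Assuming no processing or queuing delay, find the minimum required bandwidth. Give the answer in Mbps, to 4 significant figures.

L = 320 bits.
Propagation delay = 1860 / 180000000 = 10.3333 μs.
Transmission budget = 24.1 − 10.3333 = 13.7667 μs.
R ≥ L / t_tx = 320 bits / 1.37667e-05 s = 23.24 Mbps.

23.24 Mbps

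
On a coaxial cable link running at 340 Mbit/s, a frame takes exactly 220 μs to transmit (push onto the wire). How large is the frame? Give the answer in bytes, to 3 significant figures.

L = R × t_tx = 340000000 b/s × 0.00022 s = 74800 bits.
In bytes: 74800 / 8 = 9350 bytes.

9350 bytes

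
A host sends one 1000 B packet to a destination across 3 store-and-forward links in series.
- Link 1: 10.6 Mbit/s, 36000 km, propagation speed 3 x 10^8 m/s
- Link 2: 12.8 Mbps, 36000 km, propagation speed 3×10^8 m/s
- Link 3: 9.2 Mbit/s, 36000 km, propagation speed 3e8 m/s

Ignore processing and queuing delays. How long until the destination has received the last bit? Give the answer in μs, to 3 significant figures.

L = 1000 × 8 = 8000 bits.
Transmission delays (L/R per hop): 754.717, 625, 869.565 μs; sum = 2249.28 μs.
Propagation delays (d/s per hop): 120000, 120000, 120000 μs; sum = 360000 μs.
End-to-end = 362000 μs.

362000 μs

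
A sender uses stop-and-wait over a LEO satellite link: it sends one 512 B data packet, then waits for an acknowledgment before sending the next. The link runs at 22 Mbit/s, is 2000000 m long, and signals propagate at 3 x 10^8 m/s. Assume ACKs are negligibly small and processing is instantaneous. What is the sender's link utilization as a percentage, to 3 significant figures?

1.38 %

t_tx = L/R = 4096/22000000 = 0.000186182 s.
t_prop = 2000000/300000000 = 0.00666667 s; RTT = 0.0133333 s.
Cycle = t_tx + RTT = 0.0135195 s.
Utilization = t_tx / cycle = 0.000186182/0.0135195 = 1.38 %.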